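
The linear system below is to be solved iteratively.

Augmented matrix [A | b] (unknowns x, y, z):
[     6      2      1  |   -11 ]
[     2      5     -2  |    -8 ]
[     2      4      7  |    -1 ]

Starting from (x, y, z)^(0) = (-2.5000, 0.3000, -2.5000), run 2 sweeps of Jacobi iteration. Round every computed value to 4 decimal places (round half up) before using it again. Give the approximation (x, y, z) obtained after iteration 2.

(-1.3667, -0.8333, 1.2048)

Iteration 1:
  x = (-11 - (2)·0.3000 - (1)·-2.5000) / (6) = -1.5167
  y = (-8 - (2)·-2.5000 - (-2)·-2.5000) / (5) = -1.6000
  z = (-1 - (2)·-2.5000 - (4)·0.3000) / (7) = 0.4000
Iteration 2:
  x = (-11 - (2)·-1.6000 - (1)·0.4000) / (6) = -1.3667
  y = (-8 - (2)·-1.5167 - (-2)·0.4000) / (5) = -0.8333
  z = (-1 - (2)·-1.5167 - (4)·-1.6000) / (7) = 1.2048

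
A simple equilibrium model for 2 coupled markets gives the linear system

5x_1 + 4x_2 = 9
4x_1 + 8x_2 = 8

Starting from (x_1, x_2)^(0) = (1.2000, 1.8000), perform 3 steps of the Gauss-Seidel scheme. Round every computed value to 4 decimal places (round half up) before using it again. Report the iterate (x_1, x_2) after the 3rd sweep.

(1.4576, 0.2712)

Iteration 1:
  x_1 = (9 - (4)·1.8000) / (5) = 0.3600
  x_2 = (8 - (4)·0.3600) / (8) = 0.8200
Iteration 2:
  x_1 = (9 - (4)·0.8200) / (5) = 1.1440
  x_2 = (8 - (4)·1.1440) / (8) = 0.4280
Iteration 3:
  x_1 = (9 - (4)·0.4280) / (5) = 1.4576
  x_2 = (8 - (4)·1.4576) / (8) = 0.2712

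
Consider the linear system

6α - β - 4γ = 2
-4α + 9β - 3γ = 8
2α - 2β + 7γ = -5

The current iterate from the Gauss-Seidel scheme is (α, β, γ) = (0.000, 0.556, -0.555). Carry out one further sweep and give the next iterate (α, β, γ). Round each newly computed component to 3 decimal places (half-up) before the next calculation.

(0.056, 0.729, -0.522)

One sweep:
  α = (2 - (-1)·0.556 - (-4)·-0.555) / (6) = 0.056
  β = (8 - (-4)·0.056 - (-3)·-0.555) / (9) = 0.729
  γ = (-5 - (2)·0.056 - (-2)·0.729) / (7) = -0.522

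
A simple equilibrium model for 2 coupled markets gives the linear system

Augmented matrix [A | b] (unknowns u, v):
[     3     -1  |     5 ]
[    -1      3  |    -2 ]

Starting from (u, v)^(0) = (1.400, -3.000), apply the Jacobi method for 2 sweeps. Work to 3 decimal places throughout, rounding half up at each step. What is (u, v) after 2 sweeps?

(1.600, -0.444)

Iteration 1:
  u = (5 - (-1)·-3.000) / (3) = 0.667
  v = (-2 - (-1)·1.400) / (3) = -0.200
Iteration 2:
  u = (5 - (-1)·-0.200) / (3) = 1.600
  v = (-2 - (-1)·0.667) / (3) = -0.444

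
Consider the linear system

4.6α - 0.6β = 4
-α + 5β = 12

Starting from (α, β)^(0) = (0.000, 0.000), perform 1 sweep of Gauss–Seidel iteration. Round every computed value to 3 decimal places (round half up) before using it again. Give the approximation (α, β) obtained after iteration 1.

(0.870, 2.574)

Iteration 1:
  α = (4 - (-0.6)·0.000) / (4.6) = 0.870
  β = (12 - (-1)·0.870) / (5) = 2.574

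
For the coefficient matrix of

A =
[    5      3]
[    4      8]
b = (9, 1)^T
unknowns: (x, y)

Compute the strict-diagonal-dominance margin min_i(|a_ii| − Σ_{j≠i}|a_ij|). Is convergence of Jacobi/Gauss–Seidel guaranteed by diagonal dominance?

row 1: |5| − (3) = 2
row 2: |8| − (4) = 4
minimum over rows = 2 → strictly diagonally dominant (convergence guaranteed)

2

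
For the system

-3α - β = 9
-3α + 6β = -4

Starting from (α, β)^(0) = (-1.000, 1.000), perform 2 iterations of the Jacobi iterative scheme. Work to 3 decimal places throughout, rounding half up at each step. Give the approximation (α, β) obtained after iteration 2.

Iteration 1:
  α = (9 - (-1)·1.000) / (-3) = -3.333
  β = (-4 - (-3)·-1.000) / (6) = -1.167
Iteration 2:
  α = (9 - (-1)·-1.167) / (-3) = -2.611
  β = (-4 - (-3)·-3.333) / (6) = -2.333

(-2.611, -2.333)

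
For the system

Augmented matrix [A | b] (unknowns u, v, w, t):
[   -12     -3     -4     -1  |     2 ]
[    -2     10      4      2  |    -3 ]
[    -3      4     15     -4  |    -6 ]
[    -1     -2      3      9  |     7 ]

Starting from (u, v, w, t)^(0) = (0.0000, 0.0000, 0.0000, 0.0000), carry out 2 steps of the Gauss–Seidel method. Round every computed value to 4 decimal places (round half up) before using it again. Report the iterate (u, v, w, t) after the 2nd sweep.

(-0.0352, -0.3292, -0.1059, 0.7360)

Iteration 1:
  u = (2 - (-3)·0.0000 - (-4)·0.0000 - (-1)·0.0000) / (-12) = -0.1667
  v = (-3 - (-2)·-0.1667 - (4)·0.0000 - (2)·0.0000) / (10) = -0.3333
  w = (-6 - (-3)·-0.1667 - (4)·-0.3333 - (-4)·0.0000) / (15) = -0.3445
  t = (7 - (-1)·-0.1667 - (-2)·-0.3333 - (3)·-0.3445) / (9) = 0.8000
Iteration 2:
  u = (2 - (-3)·-0.3333 - (-4)·-0.3445 - (-1)·0.8000) / (-12) = -0.0352
  v = (-3 - (-2)·-0.0352 - (4)·-0.3445 - (2)·0.8000) / (10) = -0.3292
  w = (-6 - (-3)·-0.0352 - (4)·-0.3292 - (-4)·0.8000) / (15) = -0.1059
  t = (7 - (-1)·-0.0352 - (-2)·-0.3292 - (3)·-0.1059) / (9) = 0.7360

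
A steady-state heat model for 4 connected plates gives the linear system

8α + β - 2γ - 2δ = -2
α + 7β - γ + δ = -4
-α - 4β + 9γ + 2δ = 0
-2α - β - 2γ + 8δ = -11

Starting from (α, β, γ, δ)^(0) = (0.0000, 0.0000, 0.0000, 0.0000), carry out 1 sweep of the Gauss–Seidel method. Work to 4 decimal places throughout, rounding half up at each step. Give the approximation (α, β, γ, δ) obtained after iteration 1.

(-0.2500, -0.5357, -0.2659, -1.5709)

Iteration 1:
  α = (-2 - (1)·0.0000 - (-2)·0.0000 - (-2)·0.0000) / (8) = -0.2500
  β = (-4 - (1)·-0.2500 - (-1)·0.0000 - (1)·0.0000) / (7) = -0.5357
  γ = (0 - (-1)·-0.2500 - (-4)·-0.5357 - (2)·0.0000) / (9) = -0.2659
  δ = (-11 - (-2)·-0.2500 - (-1)·-0.5357 - (-2)·-0.2659) / (8) = -1.5709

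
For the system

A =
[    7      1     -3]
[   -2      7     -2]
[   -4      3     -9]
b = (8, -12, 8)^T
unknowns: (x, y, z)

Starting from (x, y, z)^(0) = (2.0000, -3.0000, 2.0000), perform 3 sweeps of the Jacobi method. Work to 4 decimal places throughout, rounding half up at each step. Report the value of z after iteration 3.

Iteration 1:
  x = (8 - (1)·-3.0000 - (-3)·2.0000) / (7) = 2.4286
  y = (-12 - (-2)·2.0000 - (-2)·2.0000) / (7) = -0.5714
  z = (8 - (-4)·2.0000 - (3)·-3.0000) / (-9) = -2.7778
Iteration 2:
  x = (8 - (1)·-0.5714 - (-3)·-2.7778) / (7) = 0.0340
  y = (-12 - (-2)·2.4286 - (-2)·-2.7778) / (7) = -1.8141
  z = (8 - (-4)·2.4286 - (3)·-0.5714) / (-9) = -2.1587
Iteration 3:
  x = (8 - (1)·-1.8141 - (-3)·-2.1587) / (7) = 0.4769
  y = (-12 - (-2)·0.0340 - (-2)·-2.1587) / (7) = -2.3213
  z = (8 - (-4)·0.0340 - (3)·-1.8141) / (-9) = -1.5087

-1.5087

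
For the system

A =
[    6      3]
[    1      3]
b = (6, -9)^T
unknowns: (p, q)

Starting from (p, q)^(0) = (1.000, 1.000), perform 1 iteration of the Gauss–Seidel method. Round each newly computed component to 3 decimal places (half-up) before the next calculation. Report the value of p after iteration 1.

Iteration 1:
  p = (6 - (3)·1.000) / (6) = 0.500
  q = (-9 - (1)·0.500) / (3) = -3.167

0.500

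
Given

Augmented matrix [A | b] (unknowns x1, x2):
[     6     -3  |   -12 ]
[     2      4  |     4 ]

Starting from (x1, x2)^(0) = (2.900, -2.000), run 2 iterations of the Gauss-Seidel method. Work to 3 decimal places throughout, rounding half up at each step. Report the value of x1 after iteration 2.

-0.750

Iteration 1:
  x1 = (-12 - (-3)·-2.000) / (6) = -3.000
  x2 = (4 - (2)·-3.000) / (4) = 2.500
Iteration 2:
  x1 = (-12 - (-3)·2.500) / (6) = -0.750
  x2 = (4 - (2)·-0.750) / (4) = 1.375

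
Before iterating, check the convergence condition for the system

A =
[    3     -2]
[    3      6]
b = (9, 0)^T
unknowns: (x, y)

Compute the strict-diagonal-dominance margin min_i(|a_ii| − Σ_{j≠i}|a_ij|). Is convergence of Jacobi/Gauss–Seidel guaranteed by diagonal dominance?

1

row 1: |3| − (2) = 1
row 2: |6| − (3) = 3
minimum over rows = 1 → strictly diagonally dominant (convergence guaranteed)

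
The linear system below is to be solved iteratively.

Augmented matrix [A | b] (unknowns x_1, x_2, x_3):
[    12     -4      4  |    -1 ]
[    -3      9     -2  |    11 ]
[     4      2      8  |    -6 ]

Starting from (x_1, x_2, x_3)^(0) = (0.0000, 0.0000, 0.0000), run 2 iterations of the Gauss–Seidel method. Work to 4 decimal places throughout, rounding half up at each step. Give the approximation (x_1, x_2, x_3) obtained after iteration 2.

Iteration 1:
  x_1 = (-1 - (-4)·0.0000 - (4)·0.0000) / (12) = -0.0833
  x_2 = (11 - (-3)·-0.0833 - (-2)·0.0000) / (9) = 1.1945
  x_3 = (-6 - (4)·-0.0833 - (2)·1.1945) / (8) = -1.0070
Iteration 2:
  x_1 = (-1 - (-4)·1.1945 - (4)·-1.0070) / (12) = 0.6505
  x_2 = (11 - (-3)·0.6505 - (-2)·-1.0070) / (9) = 1.2153
  x_3 = (-6 - (4)·0.6505 - (2)·1.2153) / (8) = -1.3791

(0.6505, 1.2153, -1.3791)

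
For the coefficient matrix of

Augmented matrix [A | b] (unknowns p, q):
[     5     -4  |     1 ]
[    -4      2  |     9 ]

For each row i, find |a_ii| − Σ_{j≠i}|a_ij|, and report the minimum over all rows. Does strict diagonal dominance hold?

row 1: |5| − (4) = 1
row 2: |2| − (4) = -2
minimum over rows = -2 → not strictly diagonally dominant

-2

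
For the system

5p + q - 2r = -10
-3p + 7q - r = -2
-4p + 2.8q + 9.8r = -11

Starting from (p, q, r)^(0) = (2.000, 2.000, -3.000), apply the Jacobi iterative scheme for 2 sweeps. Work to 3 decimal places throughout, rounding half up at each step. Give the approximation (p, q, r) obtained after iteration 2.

(-2.380, -1.954, -2.633)

Iteration 1:
  p = (-10 - (1)·2.000 - (-2)·-3.000) / (5) = -3.600
  q = (-2 - (-3)·2.000 - (-1)·-3.000) / (7) = 0.143
  r = (-11 - (-4)·2.000 - (2.8)·2.000) / (9.8) = -0.878
Iteration 2:
  p = (-10 - (1)·0.143 - (-2)·-0.878) / (5) = -2.380
  q = (-2 - (-3)·-3.600 - (-1)·-0.878) / (7) = -1.954
  r = (-11 - (-4)·-3.600 - (2.8)·0.143) / (9.8) = -2.633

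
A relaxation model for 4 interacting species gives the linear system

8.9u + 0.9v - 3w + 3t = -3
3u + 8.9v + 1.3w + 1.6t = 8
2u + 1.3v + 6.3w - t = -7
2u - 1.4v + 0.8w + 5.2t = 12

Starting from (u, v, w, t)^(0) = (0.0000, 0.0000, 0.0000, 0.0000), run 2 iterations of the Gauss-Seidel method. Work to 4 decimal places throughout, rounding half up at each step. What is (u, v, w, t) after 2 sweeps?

Iteration 1:
  u = (-3 - (0.9)·0.0000 - (-3)·0.0000 - (3)·0.0000) / (8.9) = -0.3371
  v = (8 - (3)·-0.3371 - (1.3)·0.0000 - (1.6)·0.0000) / (8.9) = 1.0125
  w = (-7 - (2)·-0.3371 - (1.3)·1.0125 - (-1)·0.0000) / (6.3) = -1.2130
  t = (12 - (2)·-0.3371 - (-1.4)·1.0125 - (0.8)·-1.2130) / (5.2) = 2.8966
Iteration 2:
  u = (-3 - (0.9)·1.0125 - (-3)·-1.2130 - (3)·2.8966) / (8.9) = -1.8247
  v = (8 - (3)·-1.8247 - (1.3)·-1.2130 - (1.6)·2.8966) / (8.9) = 1.1704
  w = (-7 - (2)·-1.8247 - (1.3)·1.1704 - (-1)·2.8966) / (6.3) = -0.3136
  t = (12 - (2)·-1.8247 - (-1.4)·1.1704 - (0.8)·-0.3136) / (5.2) = 3.3729

(-1.8247, 1.1704, -0.3136, 3.3729)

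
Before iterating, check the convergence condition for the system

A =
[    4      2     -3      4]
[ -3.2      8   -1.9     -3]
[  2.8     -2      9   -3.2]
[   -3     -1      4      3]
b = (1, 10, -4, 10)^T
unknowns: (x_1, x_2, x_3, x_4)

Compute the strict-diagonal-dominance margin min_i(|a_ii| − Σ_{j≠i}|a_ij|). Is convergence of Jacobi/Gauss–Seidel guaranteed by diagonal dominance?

-5

row 1: |4| − (2+3+4) = -5
row 2: |8| − (3.2+1.9+3) = -0.1
row 3: |9| − (2.8+2+3.2) = 1
row 4: |3| − (3+1+4) = -5
minimum over rows = -5 → not strictly diagonally dominant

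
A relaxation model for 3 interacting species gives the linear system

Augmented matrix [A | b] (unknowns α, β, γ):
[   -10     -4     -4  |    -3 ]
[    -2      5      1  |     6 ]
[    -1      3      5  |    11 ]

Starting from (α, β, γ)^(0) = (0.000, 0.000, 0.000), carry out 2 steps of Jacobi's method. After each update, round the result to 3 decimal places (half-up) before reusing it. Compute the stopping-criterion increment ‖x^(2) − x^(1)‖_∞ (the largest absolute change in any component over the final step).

Iteration 1:
  α = (-3 - (-4)·0.000 - (-4)·0.000) / (-10) = 0.300
  β = (6 - (-2)·0.000 - (1)·0.000) / (5) = 1.200
  γ = (11 - (-1)·0.000 - (3)·0.000) / (5) = 2.200
Iteration 2:
  α = (-3 - (-4)·1.200 - (-4)·2.200) / (-10) = -1.060
  β = (6 - (-2)·0.300 - (1)·2.200) / (5) = 0.880
  γ = (11 - (-1)·0.300 - (3)·1.200) / (5) = 1.540
Change: (-1.360, -0.320, -0.660) → max |·| = 1.360

1.360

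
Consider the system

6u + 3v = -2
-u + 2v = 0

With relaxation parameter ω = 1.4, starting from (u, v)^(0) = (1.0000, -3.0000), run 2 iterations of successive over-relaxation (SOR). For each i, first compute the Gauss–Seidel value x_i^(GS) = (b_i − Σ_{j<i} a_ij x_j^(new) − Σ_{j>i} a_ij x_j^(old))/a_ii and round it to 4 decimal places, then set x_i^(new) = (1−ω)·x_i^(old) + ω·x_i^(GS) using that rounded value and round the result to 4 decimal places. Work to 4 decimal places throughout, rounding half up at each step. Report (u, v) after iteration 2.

(-2.4044, -2.5084)

Iteration 1:
  u: GS value = (-2 - (3)·-3.0000) / (6) = 1.1667;  u ← (1−ω)·1.0000 + ω·1.1667 = 1.2334
  v: GS value = (0 - (-1)·1.2334) / (2) = 0.6167;  v ← (1−ω)·-3.0000 + ω·0.6167 = 2.0634
Iteration 2:
  u: GS value = (-2 - (3)·2.0634) / (6) = -1.3650;  u ← (1−ω)·1.2334 + ω·-1.3650 = -2.4044
  v: GS value = (0 - (-1)·-2.4044) / (2) = -1.2022;  v ← (1−ω)·2.0634 + ω·-1.2022 = -2.5084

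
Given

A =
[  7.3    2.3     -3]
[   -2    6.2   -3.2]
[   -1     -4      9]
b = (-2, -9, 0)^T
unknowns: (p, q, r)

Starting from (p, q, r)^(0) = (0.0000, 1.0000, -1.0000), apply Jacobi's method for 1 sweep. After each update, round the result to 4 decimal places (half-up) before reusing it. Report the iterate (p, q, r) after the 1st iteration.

Iteration 1:
  p = (-2 - (2.3)·1.0000 - (-3)·-1.0000) / (7.3) = -1.0000
  q = (-9 - (-2)·0.0000 - (-3.2)·-1.0000) / (6.2) = -1.9677
  r = (0 - (-1)·0.0000 - (-4)·1.0000) / (9) = 0.4444

(-1.0000, -1.9677, 0.4444)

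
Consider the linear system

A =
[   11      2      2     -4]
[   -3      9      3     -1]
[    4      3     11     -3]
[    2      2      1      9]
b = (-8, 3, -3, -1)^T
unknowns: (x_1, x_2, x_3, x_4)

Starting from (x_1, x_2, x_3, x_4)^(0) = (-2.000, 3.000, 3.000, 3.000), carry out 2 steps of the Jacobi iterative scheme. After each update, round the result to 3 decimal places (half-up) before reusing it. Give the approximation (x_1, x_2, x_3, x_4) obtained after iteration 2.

(-0.871, -0.135, 0.082, 0.222)

Iteration 1:
  x_1 = (-8 - (2)·3.000 - (2)·3.000 - (-4)·3.000) / (11) = -0.727
  x_2 = (3 - (-3)·-2.000 - (3)·3.000 - (-1)·3.000) / (9) = -1.000
  x_3 = (-3 - (4)·-2.000 - (3)·3.000 - (-3)·3.000) / (11) = 0.455
  x_4 = (-1 - (2)·-2.000 - (2)·3.000 - (1)·3.000) / (9) = -0.667
Iteration 2:
  x_1 = (-8 - (2)·-1.000 - (2)·0.455 - (-4)·-0.667) / (11) = -0.871
  x_2 = (3 - (-3)·-0.727 - (3)·0.455 - (-1)·-0.667) / (9) = -0.135
  x_3 = (-3 - (4)·-0.727 - (3)·-1.000 - (-3)·-0.667) / (11) = 0.082
  x_4 = (-1 - (2)·-0.727 - (2)·-1.000 - (1)·0.455) / (9) = 0.222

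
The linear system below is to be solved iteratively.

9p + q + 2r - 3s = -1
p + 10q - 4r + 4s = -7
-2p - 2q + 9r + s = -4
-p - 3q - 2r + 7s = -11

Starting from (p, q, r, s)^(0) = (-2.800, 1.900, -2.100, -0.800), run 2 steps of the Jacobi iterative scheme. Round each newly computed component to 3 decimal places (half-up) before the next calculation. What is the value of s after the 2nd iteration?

-2.151

Iteration 1:
  p = (-1 - (1)·1.900 - (2)·-2.100 - (-3)·-0.800) / (9) = -0.122
  q = (-7 - (1)·-2.800 - (-4)·-2.100 - (4)·-0.800) / (10) = -0.940
  r = (-4 - (-2)·-2.800 - (-2)·1.900 - (1)·-0.800) / (9) = -0.556
  s = (-11 - (-1)·-2.800 - (-3)·1.900 - (-2)·-2.100) / (7) = -1.757
Iteration 2:
  p = (-1 - (1)·-0.940 - (2)·-0.556 - (-3)·-1.757) / (9) = -0.469
  q = (-7 - (1)·-0.122 - (-4)·-0.556 - (4)·-1.757) / (10) = -0.207
  r = (-4 - (-2)·-0.122 - (-2)·-0.940 - (1)·-1.757) / (9) = -0.485
  s = (-11 - (-1)·-0.122 - (-3)·-0.940 - (-2)·-0.556) / (7) = -2.151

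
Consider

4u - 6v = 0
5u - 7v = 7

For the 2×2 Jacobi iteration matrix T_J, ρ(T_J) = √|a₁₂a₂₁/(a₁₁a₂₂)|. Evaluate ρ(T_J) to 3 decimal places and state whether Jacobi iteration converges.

1.035

a₁₂a₂₁/(a₁₁a₂₂) = (-6)·(5) / ((4)·(-7)) = 1.071429
ρ = √|1.071429| = √1.071429 = 1.035
ρ > 1, so Jacobi diverges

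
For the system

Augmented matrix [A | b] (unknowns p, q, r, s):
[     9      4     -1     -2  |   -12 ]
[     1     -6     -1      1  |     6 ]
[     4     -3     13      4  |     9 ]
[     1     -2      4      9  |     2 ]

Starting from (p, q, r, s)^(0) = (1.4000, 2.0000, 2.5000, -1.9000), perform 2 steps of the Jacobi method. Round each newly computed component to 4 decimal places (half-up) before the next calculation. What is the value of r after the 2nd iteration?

Iteration 1:
  p = (-12 - (4)·2.0000 - (-1)·2.5000 - (-2)·-1.9000) / (9) = -2.3667
  q = (6 - (1)·1.4000 - (-1)·2.5000 - (1)·-1.9000) / (-6) = -1.5000
  r = (9 - (4)·1.4000 - (-3)·2.0000 - (4)·-1.9000) / (13) = 1.3077
  s = (2 - (1)·1.4000 - (-2)·2.0000 - (4)·2.5000) / (9) = -0.6000
Iteration 2:
  p = (-12 - (4)·-1.5000 - (-1)·1.3077 - (-2)·-0.6000) / (9) = -0.6547
  q = (6 - (1)·-2.3667 - (-1)·1.3077 - (1)·-0.6000) / (-6) = -1.7124
  r = (9 - (4)·-2.3667 - (-3)·-1.5000 - (4)·-0.6000) / (13) = 1.2590
  s = (2 - (1)·-2.3667 - (-2)·-1.5000 - (4)·1.3077) / (9) = -0.4293

1.2590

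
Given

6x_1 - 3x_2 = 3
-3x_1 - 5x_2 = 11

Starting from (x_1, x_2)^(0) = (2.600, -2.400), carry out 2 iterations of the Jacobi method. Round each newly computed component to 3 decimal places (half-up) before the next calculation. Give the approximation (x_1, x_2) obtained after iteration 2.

(-1.380, -1.780)

Iteration 1:
  x_1 = (3 - (-3)·-2.400) / (6) = -0.700
  x_2 = (11 - (-3)·2.600) / (-5) = -3.760
Iteration 2:
  x_1 = (3 - (-3)·-3.760) / (6) = -1.380
  x_2 = (11 - (-3)·-0.700) / (-5) = -1.780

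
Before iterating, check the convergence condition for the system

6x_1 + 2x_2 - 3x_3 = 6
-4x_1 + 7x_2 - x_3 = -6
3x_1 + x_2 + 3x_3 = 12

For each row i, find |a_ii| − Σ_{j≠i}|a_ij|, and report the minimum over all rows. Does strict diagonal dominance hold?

row 1: |6| − (2+3) = 1
row 2: |7| − (4+1) = 2
row 3: |3| − (3+1) = -1
minimum over rows = -1 → not strictly diagonally dominant

-1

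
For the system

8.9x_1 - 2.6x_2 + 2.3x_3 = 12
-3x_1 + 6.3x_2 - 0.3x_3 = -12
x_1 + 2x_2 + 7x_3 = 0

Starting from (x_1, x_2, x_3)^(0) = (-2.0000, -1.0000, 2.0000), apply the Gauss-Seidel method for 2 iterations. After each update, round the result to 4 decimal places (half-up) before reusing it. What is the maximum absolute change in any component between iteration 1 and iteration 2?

0.2607

Iteration 1:
  x_1 = (12 - (-2.6)·-1.0000 - (2.3)·2.0000) / (8.9) = 0.5393
  x_2 = (-12 - (-3)·0.5393 - (-0.3)·2.0000) / (6.3) = -1.5527
  x_3 = (0 - (1)·0.5393 - (2)·-1.5527) / (7) = 0.3666
Iteration 2:
  x_1 = (12 - (-2.6)·-1.5527 - (2.3)·0.3666) / (8.9) = 0.8000
  x_2 = (-12 - (-3)·0.8000 - (-0.3)·0.3666) / (6.3) = -1.5064
  x_3 = (0 - (1)·0.8000 - (2)·-1.5064) / (7) = 0.3161
Change: (0.2607, 0.0463, -0.0505) → max |·| = 0.2607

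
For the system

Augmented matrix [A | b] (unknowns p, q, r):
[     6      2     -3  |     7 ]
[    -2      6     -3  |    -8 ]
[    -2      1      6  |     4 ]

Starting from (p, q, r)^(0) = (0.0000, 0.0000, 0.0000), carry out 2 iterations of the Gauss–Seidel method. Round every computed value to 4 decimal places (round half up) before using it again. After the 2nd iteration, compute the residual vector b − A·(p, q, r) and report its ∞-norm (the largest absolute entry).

Iteration 1:
  p = (7 - (2)·0.0000 - (-3)·0.0000) / (6) = 1.1667
  q = (-8 - (-2)·1.1667 - (-3)·0.0000) / (6) = -0.9444
  r = (4 - (-2)·1.1667 - (1)·-0.9444) / (6) = 1.2130
Iteration 2:
  p = (7 - (2)·-0.9444 - (-3)·1.2130) / (6) = 2.0880
  q = (-8 - (-2)·2.0880 - (-3)·1.2130) / (6) = -0.0308
  r = (4 - (-2)·2.0880 - (1)·-0.0308) / (6) = 1.3678
Residual b − A·x = (-1.3630, 0.4642, 0.0000); ∞-norm = 1.3630

1.3630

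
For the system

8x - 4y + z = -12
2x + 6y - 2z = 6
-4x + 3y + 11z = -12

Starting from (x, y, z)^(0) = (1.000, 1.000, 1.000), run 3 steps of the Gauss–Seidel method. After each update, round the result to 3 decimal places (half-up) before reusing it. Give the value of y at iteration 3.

0.908

Iteration 1:
  x = (-12 - (-4)·1.000 - (1)·1.000) / (8) = -1.125
  y = (6 - (2)·-1.125 - (-2)·1.000) / (6) = 1.708
  z = (-12 - (-4)·-1.125 - (3)·1.708) / (11) = -1.966
Iteration 2:
  x = (-12 - (-4)·1.708 - (1)·-1.966) / (8) = -0.400
  y = (6 - (2)·-0.400 - (-2)·-1.966) / (6) = 0.478
  z = (-12 - (-4)·-0.400 - (3)·0.478) / (11) = -1.367
Iteration 3:
  x = (-12 - (-4)·0.478 - (1)·-1.367) / (8) = -1.090
  y = (6 - (2)·-1.090 - (-2)·-1.367) / (6) = 0.908
  z = (-12 - (-4)·-1.090 - (3)·0.908) / (11) = -1.735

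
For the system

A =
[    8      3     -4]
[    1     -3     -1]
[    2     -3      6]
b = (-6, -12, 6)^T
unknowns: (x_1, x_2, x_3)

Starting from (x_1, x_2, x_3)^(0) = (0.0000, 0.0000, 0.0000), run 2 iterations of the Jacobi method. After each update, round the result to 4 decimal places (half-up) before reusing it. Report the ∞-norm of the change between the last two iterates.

2.2500

Iteration 1:
  x_1 = (-6 - (3)·0.0000 - (-4)·0.0000) / (8) = -0.7500
  x_2 = (-12 - (1)·0.0000 - (-1)·0.0000) / (-3) = 4.0000
  x_3 = (6 - (2)·0.0000 - (-3)·0.0000) / (6) = 1.0000
Iteration 2:
  x_1 = (-6 - (3)·4.0000 - (-4)·1.0000) / (8) = -1.7500
  x_2 = (-12 - (1)·-0.7500 - (-1)·1.0000) / (-3) = 3.4167
  x_3 = (6 - (2)·-0.7500 - (-3)·4.0000) / (6) = 3.2500
Change: (-1.0000, -0.5833, 2.2500) → max |·| = 2.2500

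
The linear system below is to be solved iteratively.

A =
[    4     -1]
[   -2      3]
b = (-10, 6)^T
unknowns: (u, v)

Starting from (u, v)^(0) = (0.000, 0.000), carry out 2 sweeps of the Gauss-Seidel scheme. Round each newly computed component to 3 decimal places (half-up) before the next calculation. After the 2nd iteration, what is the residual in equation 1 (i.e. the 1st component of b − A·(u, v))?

Iteration 1:
  u = (-10 - (-1)·0.000) / (4) = -2.500
  v = (6 - (-2)·-2.500) / (3) = 0.333
Iteration 2:
  u = (-10 - (-1)·0.333) / (4) = -2.417
  v = (6 - (-2)·-2.417) / (3) = 0.389
Residual b − A·x = (0.057, -0.001)

0.057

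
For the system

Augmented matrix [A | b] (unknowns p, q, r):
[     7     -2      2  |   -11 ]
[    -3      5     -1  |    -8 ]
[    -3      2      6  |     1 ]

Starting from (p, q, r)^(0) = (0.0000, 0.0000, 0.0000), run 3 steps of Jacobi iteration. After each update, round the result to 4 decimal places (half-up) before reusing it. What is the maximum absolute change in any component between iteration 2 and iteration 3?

0.3534

Iteration 1:
  p = (-11 - (-2)·0.0000 - (2)·0.0000) / (7) = -1.5714
  q = (-8 - (-3)·0.0000 - (-1)·0.0000) / (5) = -1.6000
  r = (1 - (-3)·0.0000 - (2)·0.0000) / (6) = 0.1667
Iteration 2:
  p = (-11 - (-2)·-1.6000 - (2)·0.1667) / (7) = -2.0762
  q = (-8 - (-3)·-1.5714 - (-1)·0.1667) / (5) = -2.5095
  r = (1 - (-3)·-1.5714 - (2)·-1.6000) / (6) = -0.0857
Iteration 3:
  p = (-11 - (-2)·-2.5095 - (2)·-0.0857) / (7) = -2.2639
  q = (-8 - (-3)·-2.0762 - (-1)·-0.0857) / (5) = -2.8629
  r = (1 - (-3)·-2.0762 - (2)·-2.5095) / (6) = -0.0349
Change: (-0.1877, -0.3534, 0.0508) → max |·| = 0.3534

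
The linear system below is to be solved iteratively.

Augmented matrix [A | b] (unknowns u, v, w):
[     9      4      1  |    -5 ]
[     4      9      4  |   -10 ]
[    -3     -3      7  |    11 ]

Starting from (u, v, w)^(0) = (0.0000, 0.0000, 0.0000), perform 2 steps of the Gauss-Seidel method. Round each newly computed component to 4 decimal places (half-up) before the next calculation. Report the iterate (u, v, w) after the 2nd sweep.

Iteration 1:
  u = (-5 - (4)·0.0000 - (1)·0.0000) / (9) = -0.5556
  v = (-10 - (4)·-0.5556 - (4)·0.0000) / (9) = -0.8642
  w = (11 - (-3)·-0.5556 - (-3)·-0.8642) / (7) = 0.9629
Iteration 2:
  u = (-5 - (4)·-0.8642 - (1)·0.9629) / (9) = -0.2785
  v = (-10 - (4)·-0.2785 - (4)·0.9629) / (9) = -1.4153
  w = (11 - (-3)·-0.2785 - (-3)·-1.4153) / (7) = 0.8455

(-0.2785, -1.4153, 0.8455)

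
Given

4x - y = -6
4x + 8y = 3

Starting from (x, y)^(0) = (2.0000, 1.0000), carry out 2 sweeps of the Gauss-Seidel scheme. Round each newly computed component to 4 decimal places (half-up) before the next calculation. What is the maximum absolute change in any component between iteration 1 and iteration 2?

0.0000

Iteration 1:
  x = (-6 - (-1)·1.0000) / (4) = -1.2500
  y = (3 - (4)·-1.2500) / (8) = 1.0000
Iteration 2:
  x = (-6 - (-1)·1.0000) / (4) = -1.2500
  y = (3 - (4)·-1.2500) / (8) = 1.0000
Change: (0.0000, 0.0000) → max |·| = 0.0000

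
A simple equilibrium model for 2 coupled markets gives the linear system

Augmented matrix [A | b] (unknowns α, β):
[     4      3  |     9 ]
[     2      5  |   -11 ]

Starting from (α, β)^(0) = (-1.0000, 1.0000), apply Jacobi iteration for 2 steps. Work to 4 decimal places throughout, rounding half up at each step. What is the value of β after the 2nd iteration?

Iteration 1:
  α = (9 - (3)·1.0000) / (4) = 1.5000
  β = (-11 - (2)·-1.0000) / (5) = -1.8000
Iteration 2:
  α = (9 - (3)·-1.8000) / (4) = 3.6000
  β = (-11 - (2)·1.5000) / (5) = -2.8000

-2.8000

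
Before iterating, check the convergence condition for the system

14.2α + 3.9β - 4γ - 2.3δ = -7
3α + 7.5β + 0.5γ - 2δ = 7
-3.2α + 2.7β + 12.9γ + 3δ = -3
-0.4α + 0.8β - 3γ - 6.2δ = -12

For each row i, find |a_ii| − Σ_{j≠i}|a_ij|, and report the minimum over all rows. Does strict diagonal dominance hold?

2

row 1: |14.2| − (3.9+4+2.3) = 4
row 2: |7.5| − (3+0.5+2) = 2
row 3: |12.9| − (3.2+2.7+3) = 4
row 4: |-6.2| − (0.4+0.8+3) = 2
minimum over rows = 2 → strictly diagonally dominant (convergence guaranteed)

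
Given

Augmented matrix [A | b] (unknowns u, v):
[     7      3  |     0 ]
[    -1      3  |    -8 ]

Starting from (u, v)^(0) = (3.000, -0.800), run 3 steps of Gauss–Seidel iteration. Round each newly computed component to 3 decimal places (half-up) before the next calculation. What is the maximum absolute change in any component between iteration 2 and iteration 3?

Iteration 1:
  u = (0 - (3)·-0.800) / (7) = 0.343
  v = (-8 - (-1)·0.343) / (3) = -2.552
Iteration 2:
  u = (0 - (3)·-2.552) / (7) = 1.094
  v = (-8 - (-1)·1.094) / (3) = -2.302
Iteration 3:
  u = (0 - (3)·-2.302) / (7) = 0.987
  v = (-8 - (-1)·0.987) / (3) = -2.338
Change: (-0.107, -0.036) → max |·| = 0.107

0.107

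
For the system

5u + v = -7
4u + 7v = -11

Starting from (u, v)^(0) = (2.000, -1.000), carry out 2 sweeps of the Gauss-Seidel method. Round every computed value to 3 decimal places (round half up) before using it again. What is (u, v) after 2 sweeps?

(-1.223, -0.873)

Iteration 1:
  u = (-7 - (1)·-1.000) / (5) = -1.200
  v = (-11 - (4)·-1.200) / (7) = -0.886
Iteration 2:
  u = (-7 - (1)·-0.886) / (5) = -1.223
  v = (-11 - (4)·-1.223) / (7) = -0.873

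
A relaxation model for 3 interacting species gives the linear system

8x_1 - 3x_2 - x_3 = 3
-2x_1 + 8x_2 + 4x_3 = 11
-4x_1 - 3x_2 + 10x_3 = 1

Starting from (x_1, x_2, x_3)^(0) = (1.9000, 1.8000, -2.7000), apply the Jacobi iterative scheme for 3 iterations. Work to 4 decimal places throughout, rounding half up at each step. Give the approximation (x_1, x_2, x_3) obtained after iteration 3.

(0.8630, 1.1400, 1.0559)

Iteration 1:
  x_1 = (3 - (-3)·1.8000 - (-1)·-2.7000) / (8) = 0.7125
  x_2 = (11 - (-2)·1.9000 - (4)·-2.7000) / (8) = 3.2000
  x_3 = (1 - (-4)·1.9000 - (-3)·1.8000) / (10) = 1.4000
Iteration 2:
  x_1 = (3 - (-3)·3.2000 - (-1)·1.4000) / (8) = 1.7500
  x_2 = (11 - (-2)·0.7125 - (4)·1.4000) / (8) = 0.8531
  x_3 = (1 - (-4)·0.7125 - (-3)·3.2000) / (10) = 1.3450
Iteration 3:
  x_1 = (3 - (-3)·0.8531 - (-1)·1.3450) / (8) = 0.8630
  x_2 = (11 - (-2)·1.7500 - (4)·1.3450) / (8) = 1.1400
  x_3 = (1 - (-4)·1.7500 - (-3)·0.8531) / (10) = 1.0559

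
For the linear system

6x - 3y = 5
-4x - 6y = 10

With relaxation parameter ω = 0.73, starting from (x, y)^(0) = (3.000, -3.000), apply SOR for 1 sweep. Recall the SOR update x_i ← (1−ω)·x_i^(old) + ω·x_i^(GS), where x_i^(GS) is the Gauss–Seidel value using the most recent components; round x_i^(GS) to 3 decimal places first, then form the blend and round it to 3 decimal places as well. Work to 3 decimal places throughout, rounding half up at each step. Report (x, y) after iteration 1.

(0.323, -2.184)

Iteration 1:
  x: GS value = (5 - (-3)·-3.000) / (6) = -0.667;  x ← (1−ω)·3.000 + ω·-0.667 = 0.323
  y: GS value = (10 - (-4)·0.323) / (-6) = -1.882;  y ← (1−ω)·-3.000 + ω·-1.882 = -2.184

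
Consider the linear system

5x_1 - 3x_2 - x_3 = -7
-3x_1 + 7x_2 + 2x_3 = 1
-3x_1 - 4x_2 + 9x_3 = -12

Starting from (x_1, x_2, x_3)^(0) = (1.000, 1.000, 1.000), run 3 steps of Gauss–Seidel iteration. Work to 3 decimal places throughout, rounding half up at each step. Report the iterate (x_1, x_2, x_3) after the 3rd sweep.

Iteration 1:
  x_1 = (-7 - (-3)·1.000 - (-1)·1.000) / (5) = -0.600
  x_2 = (1 - (-3)·-0.600 - (2)·1.000) / (7) = -0.400
  x_3 = (-12 - (-3)·-0.600 - (-4)·-0.400) / (9) = -1.711
Iteration 2:
  x_1 = (-7 - (-3)·-0.400 - (-1)·-1.711) / (5) = -1.982
  x_2 = (1 - (-3)·-1.982 - (2)·-1.711) / (7) = -0.218
  x_3 = (-12 - (-3)·-1.982 - (-4)·-0.218) / (9) = -2.091
Iteration 3:
  x_1 = (-7 - (-3)·-0.218 - (-1)·-2.091) / (5) = -1.949
  x_2 = (1 - (-3)·-1.949 - (2)·-2.091) / (7) = -0.095
  x_3 = (-12 - (-3)·-1.949 - (-4)·-0.095) / (9) = -2.025

(-1.949, -0.095, -2.025)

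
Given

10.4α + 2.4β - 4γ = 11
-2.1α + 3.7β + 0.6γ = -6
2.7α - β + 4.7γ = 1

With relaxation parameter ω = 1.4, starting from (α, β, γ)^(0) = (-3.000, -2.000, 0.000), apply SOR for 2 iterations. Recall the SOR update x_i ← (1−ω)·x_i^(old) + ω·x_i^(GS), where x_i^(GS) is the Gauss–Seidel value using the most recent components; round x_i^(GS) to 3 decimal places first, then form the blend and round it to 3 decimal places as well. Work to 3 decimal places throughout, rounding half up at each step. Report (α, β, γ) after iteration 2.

(-1.322, -3.330, 1.181)

Iteration 1:
  α: GS value = (11 - (2.4)·-2.000 - (-4)·0.000) / (10.4) = 1.519;  α ← (1−ω)·-3.000 + ω·1.519 = 3.327
  β: GS value = (-6 - (-2.1)·3.327 - (0.6)·0.000) / (3.7) = 0.267;  β ← (1−ω)·-2.000 + ω·0.267 = 1.174
  γ: GS value = (1 - (2.7)·3.327 - (-1)·1.174) / (4.7) = -1.449;  γ ← (1−ω)·0.000 + ω·-1.449 = -2.029
Iteration 2:
  α: GS value = (11 - (2.4)·1.174 - (-4)·-2.029) / (10.4) = 0.006;  α ← (1−ω)·3.327 + ω·0.006 = -1.322
  β: GS value = (-6 - (-2.1)·-1.322 - (0.6)·-2.029) / (3.7) = -2.043;  β ← (1−ω)·1.174 + ω·-2.043 = -3.330
  γ: GS value = (1 - (2.7)·-1.322 - (-1)·-3.330) / (4.7) = 0.264;  γ ← (1−ω)·-2.029 + ω·0.264 = 1.181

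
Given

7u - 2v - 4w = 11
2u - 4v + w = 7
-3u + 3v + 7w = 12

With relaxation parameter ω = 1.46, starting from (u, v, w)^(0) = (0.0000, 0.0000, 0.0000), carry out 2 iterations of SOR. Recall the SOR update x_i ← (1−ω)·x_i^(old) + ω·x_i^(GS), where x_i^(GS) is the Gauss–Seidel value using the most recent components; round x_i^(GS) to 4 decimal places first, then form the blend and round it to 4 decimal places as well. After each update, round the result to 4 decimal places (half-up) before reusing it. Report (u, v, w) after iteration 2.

Iteration 1:
  u: GS value = (11 - (-2)·0.0000 - (-4)·0.0000) / (7) = 1.5714;  u ← (1−ω)·0.0000 + ω·1.5714 = 2.2942
  v: GS value = (7 - (2)·2.2942 - (1)·0.0000) / (-4) = -0.6029;  v ← (1−ω)·0.0000 + ω·-0.6029 = -0.8802
  w: GS value = (12 - (-3)·2.2942 - (3)·-0.8802) / (7) = 3.0747;  w ← (1−ω)·0.0000 + ω·3.0747 = 4.4891
Iteration 2:
  u: GS value = (11 - (-2)·-0.8802 - (-4)·4.4891) / (7) = 3.8851;  u ← (1−ω)·2.2942 + ω·3.8851 = 4.6169
  v: GS value = (7 - (2)·4.6169 - (1)·4.4891) / (-4) = 1.6807;  v ← (1−ω)·-0.8802 + ω·1.6807 = 2.8587
  w: GS value = (12 - (-3)·4.6169 - (3)·2.8587) / (7) = 2.4678;  w ← (1−ω)·4.4891 + ω·2.4678 = 1.5380

(4.6169, 2.8587, 1.5380)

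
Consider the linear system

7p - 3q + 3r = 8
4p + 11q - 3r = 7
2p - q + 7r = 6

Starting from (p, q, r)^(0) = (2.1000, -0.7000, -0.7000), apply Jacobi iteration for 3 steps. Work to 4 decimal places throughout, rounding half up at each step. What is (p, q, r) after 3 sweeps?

(1.0479, 0.4271, 0.6265)

Iteration 1:
  p = (8 - (-3)·-0.7000 - (3)·-0.7000) / (7) = 1.1429
  q = (7 - (4)·2.1000 - (-3)·-0.7000) / (11) = -0.3182
  r = (6 - (2)·2.1000 - (-1)·-0.7000) / (7) = 0.1571
Iteration 2:
  p = (8 - (-3)·-0.3182 - (3)·0.1571) / (7) = 0.9392
  q = (7 - (4)·1.1429 - (-3)·0.1571) / (11) = 0.2636
  r = (6 - (2)·1.1429 - (-1)·-0.3182) / (7) = 0.4851
Iteration 3:
  p = (8 - (-3)·0.2636 - (3)·0.4851) / (7) = 1.0479
  q = (7 - (4)·0.9392 - (-3)·0.4851) / (11) = 0.4271
  r = (6 - (2)·0.9392 - (-1)·0.2636) / (7) = 0.6265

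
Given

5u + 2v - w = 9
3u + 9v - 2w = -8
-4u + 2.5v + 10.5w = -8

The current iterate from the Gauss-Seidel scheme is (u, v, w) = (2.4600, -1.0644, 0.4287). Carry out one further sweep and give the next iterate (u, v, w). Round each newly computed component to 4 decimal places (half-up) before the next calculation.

(2.3115, -1.5641, 0.4911)

One sweep:
  u = (9 - (2)·-1.0644 - (-1)·0.4287) / (5) = 2.3115
  v = (-8 - (3)·2.3115 - (-2)·0.4287) / (9) = -1.5641
  w = (-8 - (-4)·2.3115 - (2.5)·-1.5641) / (10.5) = 0.4911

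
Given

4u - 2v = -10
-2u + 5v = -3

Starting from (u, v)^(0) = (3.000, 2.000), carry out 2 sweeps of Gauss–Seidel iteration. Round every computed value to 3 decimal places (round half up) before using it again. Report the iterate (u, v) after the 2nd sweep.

Iteration 1:
  u = (-10 - (-2)·2.000) / (4) = -1.500
  v = (-3 - (-2)·-1.500) / (5) = -1.200
Iteration 2:
  u = (-10 - (-2)·-1.200) / (4) = -3.100
  v = (-3 - (-2)·-3.100) / (5) = -1.840

(-3.100, -1.840)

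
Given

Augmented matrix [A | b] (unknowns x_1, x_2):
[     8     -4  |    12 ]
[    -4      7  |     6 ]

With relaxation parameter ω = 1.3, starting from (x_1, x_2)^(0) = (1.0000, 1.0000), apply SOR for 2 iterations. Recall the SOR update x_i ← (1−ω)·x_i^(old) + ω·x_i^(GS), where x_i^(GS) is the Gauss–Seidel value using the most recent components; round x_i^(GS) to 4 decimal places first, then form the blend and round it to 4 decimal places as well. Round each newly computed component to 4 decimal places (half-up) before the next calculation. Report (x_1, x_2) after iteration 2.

Iteration 1:
  x_1: GS value = (12 - (-4)·1.0000) / (8) = 2.0000;  x_1 ← (1−ω)·1.0000 + ω·2.0000 = 2.3000
  x_2: GS value = (6 - (-4)·2.3000) / (7) = 2.1714;  x_2 ← (1−ω)·1.0000 + ω·2.1714 = 2.5228
Iteration 2:
  x_1: GS value = (12 - (-4)·2.5228) / (8) = 2.7614;  x_1 ← (1−ω)·2.3000 + ω·2.7614 = 2.8998
  x_2: GS value = (6 - (-4)·2.8998) / (7) = 2.5142;  x_2 ← (1−ω)·2.5228 + ω·2.5142 = 2.5116

(2.8998, 2.5116)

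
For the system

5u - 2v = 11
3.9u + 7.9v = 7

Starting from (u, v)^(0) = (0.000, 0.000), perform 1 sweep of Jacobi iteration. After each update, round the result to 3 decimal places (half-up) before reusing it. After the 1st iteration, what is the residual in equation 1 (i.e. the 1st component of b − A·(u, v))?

1.772

Iteration 1:
  u = (11 - (-2)·0.000) / (5) = 2.200
  v = (7 - (3.9)·0.000) / (7.9) = 0.886
Residual b − A·x = (1.772, -8.579)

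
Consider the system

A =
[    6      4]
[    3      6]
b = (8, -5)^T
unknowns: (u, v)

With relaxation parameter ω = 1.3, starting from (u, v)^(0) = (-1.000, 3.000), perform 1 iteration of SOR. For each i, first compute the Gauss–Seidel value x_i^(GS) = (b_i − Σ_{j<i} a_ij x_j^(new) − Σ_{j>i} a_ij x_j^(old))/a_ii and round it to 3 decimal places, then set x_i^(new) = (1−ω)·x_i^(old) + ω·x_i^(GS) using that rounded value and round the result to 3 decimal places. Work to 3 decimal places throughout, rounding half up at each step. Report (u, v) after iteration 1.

Iteration 1:
  u: GS value = (8 - (4)·3.000) / (6) = -0.667;  u ← (1−ω)·-1.000 + ω·-0.667 = -0.567
  v: GS value = (-5 - (3)·-0.567) / (6) = -0.550;  v ← (1−ω)·3.000 + ω·-0.550 = -1.615

(-0.567, -1.615)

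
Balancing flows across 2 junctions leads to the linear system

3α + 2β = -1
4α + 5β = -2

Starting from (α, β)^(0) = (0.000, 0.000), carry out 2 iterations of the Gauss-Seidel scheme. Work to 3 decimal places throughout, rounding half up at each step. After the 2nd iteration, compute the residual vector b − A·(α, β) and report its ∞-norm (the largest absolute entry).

Iteration 1:
  α = (-1 - (2)·0.000) / (3) = -0.333
  β = (-2 - (4)·-0.333) / (5) = -0.134
Iteration 2:
  α = (-1 - (2)·-0.134) / (3) = -0.244
  β = (-2 - (4)·-0.244) / (5) = -0.205
Residual b − A·x = (0.142, 0.001); ∞-norm = 0.142

0.142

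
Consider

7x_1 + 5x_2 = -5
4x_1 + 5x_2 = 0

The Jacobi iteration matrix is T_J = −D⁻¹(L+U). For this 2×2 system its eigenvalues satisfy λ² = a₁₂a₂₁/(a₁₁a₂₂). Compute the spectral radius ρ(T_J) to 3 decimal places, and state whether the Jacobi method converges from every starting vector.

0.756

a₁₂a₂₁/(a₁₁a₂₂) = (5)·(4) / ((7)·(5)) = 0.571429
ρ = √|0.571429| = √0.571429 = 0.756
ρ < 1, so Jacobi converges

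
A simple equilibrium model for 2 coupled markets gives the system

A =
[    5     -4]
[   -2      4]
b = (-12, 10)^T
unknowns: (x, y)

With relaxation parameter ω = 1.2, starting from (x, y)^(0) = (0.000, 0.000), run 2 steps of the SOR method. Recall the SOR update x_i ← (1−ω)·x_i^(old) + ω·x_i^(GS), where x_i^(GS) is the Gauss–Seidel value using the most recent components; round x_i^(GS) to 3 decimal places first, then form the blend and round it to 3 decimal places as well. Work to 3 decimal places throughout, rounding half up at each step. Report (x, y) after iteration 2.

(-1.082, 2.096)

Iteration 1:
  x: GS value = (-12 - (-4)·0.000) / (5) = -2.400;  x ← (1−ω)·0.000 + ω·-2.400 = -2.880
  y: GS value = (10 - (-2)·-2.880) / (4) = 1.060;  y ← (1−ω)·0.000 + ω·1.060 = 1.272
Iteration 2:
  x: GS value = (-12 - (-4)·1.272) / (5) = -1.382;  x ← (1−ω)·-2.880 + ω·-1.382 = -1.082
  y: GS value = (10 - (-2)·-1.082) / (4) = 1.959;  y ← (1−ω)·1.272 + ω·1.959 = 2.096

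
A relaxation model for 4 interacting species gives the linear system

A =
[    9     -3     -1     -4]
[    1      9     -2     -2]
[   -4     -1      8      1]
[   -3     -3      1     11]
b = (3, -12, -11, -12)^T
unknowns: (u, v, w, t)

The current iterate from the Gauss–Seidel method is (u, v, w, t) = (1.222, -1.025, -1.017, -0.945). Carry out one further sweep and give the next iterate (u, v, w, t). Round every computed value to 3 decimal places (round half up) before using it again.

(-0.541, -1.709, -1.741, -1.546)

One sweep:
  u = (3 - (-3)·-1.025 - (-1)·-1.017 - (-4)·-0.945) / (9) = -0.541
  v = (-12 - (1)·-0.541 - (-2)·-1.017 - (-2)·-0.945) / (9) = -1.709
  w = (-11 - (-4)·-0.541 - (-1)·-1.709 - (1)·-0.945) / (8) = -1.741
  t = (-12 - (-3)·-0.541 - (-3)·-1.709 - (1)·-1.741) / (11) = -1.546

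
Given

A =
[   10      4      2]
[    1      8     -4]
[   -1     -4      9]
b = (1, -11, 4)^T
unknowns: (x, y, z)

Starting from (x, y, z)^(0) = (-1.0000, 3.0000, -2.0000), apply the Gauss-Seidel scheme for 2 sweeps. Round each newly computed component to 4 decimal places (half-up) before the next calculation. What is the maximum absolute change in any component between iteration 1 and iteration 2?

1.8450

Iteration 1:
  x = (1 - (4)·3.0000 - (2)·-2.0000) / (10) = -0.7000
  y = (-11 - (1)·-0.7000 - (-4)·-2.0000) / (8) = -2.2875
  z = (4 - (-1)·-0.7000 - (-4)·-2.2875) / (9) = -0.6500
Iteration 2:
  x = (1 - (4)·-2.2875 - (2)·-0.6500) / (10) = 1.1450
  y = (-11 - (1)·1.1450 - (-4)·-0.6500) / (8) = -1.8431
  z = (4 - (-1)·1.1450 - (-4)·-1.8431) / (9) = -0.2475
Change: (1.8450, 0.4444, 0.4025) → max |·| = 1.8450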